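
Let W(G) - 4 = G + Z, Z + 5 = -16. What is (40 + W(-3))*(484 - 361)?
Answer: 2460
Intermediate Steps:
Z = -21 (Z = -5 - 16 = -21)
W(G) = -17 + G (W(G) = 4 + (G - 21) = 4 + (-21 + G) = -17 + G)
(40 + W(-3))*(484 - 361) = (40 + (-17 - 3))*(484 - 361) = (40 - 20)*123 = 20*123 = 2460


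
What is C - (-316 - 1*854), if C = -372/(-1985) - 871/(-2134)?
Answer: 4958631083/4235990 ≈ 1170.6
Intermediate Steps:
C = 2522783/4235990 (C = -372*(-1/1985) - 871*(-1/2134) = 372/1985 + 871/2134 = 2522783/4235990 ≈ 0.59556)
C - (-316 - 1*854) = 2522783/4235990 - (-316 - 1*854) = 2522783/4235990 - (-316 - 854) = 2522783/4235990 - 1*(-1170) = 2522783/4235990 + 1170 = 4958631083/4235990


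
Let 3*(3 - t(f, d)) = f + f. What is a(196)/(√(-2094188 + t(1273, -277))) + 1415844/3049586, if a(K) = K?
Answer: 707922/1524793 - 196*I*√18855303/6285101 ≈ 0.46427 - 0.13541*I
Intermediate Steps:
t(f, d) = 3 - 2*f/3 (t(f, d) = 3 - (f + f)/3 = 3 - 2*f/3)
a(196)/(√(-2094188 + t(1273, -277))) + 1415844/3049586 = 196/(√(-2094188 + (3 - ⅔*1273))) + 1415844/3049586 = 196/(√(-2094188 + (3 - 2546/3))) + 1415844*(1/3049586) = 196/(√(-2094188 - 2537/3)) + 707922/1524793 = 196/(√(-6285101/3)) + 707922/1524793 = 196/((I*√18855303/3)) + 707922/1524793 = 196*(-I*√18855303/6285101) + 707922/1524793 = -196*I*√18855303/6285101 + 707922/1524793 = 707922/1524793 - 196*I*√18855303/6285101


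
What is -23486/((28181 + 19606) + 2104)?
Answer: -23486/49891 ≈ -0.47075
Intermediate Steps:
-23486/((28181 + 19606) + 2104) = -23486/(47787 + 2104) = -23486/49891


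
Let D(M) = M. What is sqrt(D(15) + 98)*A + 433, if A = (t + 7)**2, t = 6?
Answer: 433 + 169*sqrt(113) ≈ 2229.5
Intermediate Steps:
A = 169 (A = (6 + 7)**2 = 13**2 = 169)
sqrt(D(15) + 98)*A + 433 = sqrt(15 + 98)*169 + 433 = sqrt(113)*169 + 433 = 169*sqrt(113) + 433 = 433 + 169*sqrt(113)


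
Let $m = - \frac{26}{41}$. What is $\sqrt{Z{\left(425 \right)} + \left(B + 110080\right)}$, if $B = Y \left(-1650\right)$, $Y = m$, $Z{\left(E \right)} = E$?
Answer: $\frac{\sqrt{187517805}}{41} \approx 333.99$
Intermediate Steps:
$m = - \frac{26}{41}$ ($m = \left(-26\right) \frac{1}{41} = - \frac{26}{41} \approx -0.63415$)
$Y = - \frac{26}{41} \approx -0.63415$
$B = \frac{42900}{41}$ ($B = \left(- \frac{26}{41}\right) \left(-1650\right) = \frac{42900}{41} \approx 1046.3$)
$\sqrt{Z{\left(425 \right)} + \left(B + 110080\right)} = \sqrt{425 + \left(\frac{42900}{41} + 110080\right)} = \sqrt{425 + \frac{4556180}{41}} = \sqrt{\frac{4573605}{41}} = \frac{\sqrt{187517805}}{41}$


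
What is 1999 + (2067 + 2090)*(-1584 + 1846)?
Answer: 1091133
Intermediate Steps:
1999 + (2067 + 2090)*(-1584 + 1846) = 1999 + 4157*262 = 1999 + 1089134 = 1091133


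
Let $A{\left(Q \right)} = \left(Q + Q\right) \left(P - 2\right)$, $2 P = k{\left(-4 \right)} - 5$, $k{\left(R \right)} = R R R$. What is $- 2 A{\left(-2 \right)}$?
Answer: $-292$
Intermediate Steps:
$k{\left(R \right)} = R^{3}$ ($k{\left(R \right)} = R^{2} R = R^{3}$)
$P = - \frac{69}{2}$ ($P = \frac{\left(-4\right)^{3} - 5}{2} = \frac{-64 - 5}{2} = \frac{1}{2} \left(-69\right) = - \frac{69}{2} \approx -34.5$)
$A{\left(Q \right)} = - 73 Q$ ($A{\left(Q \right)} = \left(Q + Q\right) \left(- \frac{69}{2} - 2\right) = 2 Q \left(- \frac{73}{2}\right) = - 73 Q$)
$- 2 A{\left(-2 \right)} = - 2 \left(\left(-73\right) \left(-2\right)\right) = \left(-2\right) 146 = -292$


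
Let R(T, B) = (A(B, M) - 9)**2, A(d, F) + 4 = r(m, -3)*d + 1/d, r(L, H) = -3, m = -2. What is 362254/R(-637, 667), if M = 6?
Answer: 161162819806/1804554295569 ≈ 0.089309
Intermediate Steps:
A(d, F) = -4 + 1/d - 3*d (A(d, F) = -4 + (-3*d + 1/d) = -4 + (1/d - 3*d) = -4 + 1/d - 3*d)
R(T, B) = (-13 + 1/B - 3*B)**2 (R(T, B) = ((-4 + 1/B - 3*B) - 9)**2 = (-13 + 1/B - 3*B)**2)
362254/R(-637, 667) = 362254/(((1 - 1*667*(13 + 3*667))**2/667**2)) = 362254/(((1 - 1*667*(13 + 2001))**2/444889)) = 362254/(((1 - 1*667*2014)**2/444889)) = 362254/(((1 - 1343338)**2/444889)) = 362254/(((1/444889)*(-1343337)**2)) = 362254/(((1/444889)*1804554295569)) = 362254/(1804554295569/444889) = 362254*(444889/1804554295569) = 161162819806/1804554295569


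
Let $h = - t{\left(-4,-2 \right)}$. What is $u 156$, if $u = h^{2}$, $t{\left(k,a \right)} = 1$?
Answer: $156$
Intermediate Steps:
$h = -1$ ($h = \left(-1\right) 1 = -1$)
$u = 1$ ($u = \left(-1\right)^{2} = 1$)
$u 156 = 1 \cdot 156 = 156$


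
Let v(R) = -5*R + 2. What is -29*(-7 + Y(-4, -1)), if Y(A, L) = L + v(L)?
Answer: 29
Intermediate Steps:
v(R) = 2 - 5*R
Y(A, L) = 2 - 4*L (Y(A, L) = L + (2 - 5*L) = 2 - 4*L)
-29*(-7 + Y(-4, -1)) = -29*(-7 + (2 - 4*(-1))) = -29*(-7 + (2 + 4)) = -29*(-7 + 6) = -29*(-1) = 29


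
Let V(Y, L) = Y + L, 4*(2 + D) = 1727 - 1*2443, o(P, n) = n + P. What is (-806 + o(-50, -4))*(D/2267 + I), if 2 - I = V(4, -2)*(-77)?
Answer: -303985060/2267 ≈ -1.3409e+5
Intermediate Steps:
o(P, n) = P + n
D = -181 (D = -2 + (1727 - 1*2443)/4 = -2 + (1727 - 2443)/4 = -2 + (¼)*(-716) = -2 - 179 = -181)
V(Y, L) = L + Y
I = 156 (I = 2 - (-2 + 4)*(-77) = 2 - 2*(-77) = 2 - 1*(-154) = 2 + 154 = 156)
(-806 + o(-50, -4))*(D/2267 + I) = (-806 + (-50 - 4))*(-181/2267 + 156) = (-806 - 54)*(-181*1/2267 + 156) = -860*(-181/2267 + 156) = -860*353471/2267 = -303985060/2267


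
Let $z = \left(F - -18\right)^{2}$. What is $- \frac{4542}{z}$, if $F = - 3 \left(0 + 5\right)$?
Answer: $- \frac{1514}{3} \approx -504.67$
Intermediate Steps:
$F = -15$ ($F = \left(-3\right) 5 = -15$)
$z = 9$ ($z = \left(-15 - -18\right)^{2} = \left(-15 + 18\right)^{2} = 3^{2} = 9$)
$- \frac{4542}{z} = - \frac{4542}{9} = \left(-4542\right) \frac{1}{9} = - \frac{1514}{3}$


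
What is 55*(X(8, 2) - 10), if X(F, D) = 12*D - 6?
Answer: 440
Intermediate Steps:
X(F, D) = -6 + 12*D
55*(X(8, 2) - 10) = 55*((-6 + 12*2) - 10) = 55*((-6 + 24) - 10) = 55*(18 - 10) = 55*8 = 440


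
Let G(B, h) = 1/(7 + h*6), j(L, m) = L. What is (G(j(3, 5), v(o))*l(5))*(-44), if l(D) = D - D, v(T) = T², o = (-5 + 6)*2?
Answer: 0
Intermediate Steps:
o = 2 (o = 1*2 = 2)
l(D) = 0
G(B, h) = 1/(7 + 6*h)
(G(j(3, 5), v(o))*l(5))*(-44) = (0/(7 + 6*2²))*(-44) = (0/(7 + 6*4))*(-44) = (0/(7 + 24))*(-44) = (0/31)*(-44) = ((1/31)*0)*(-44) = 0*(-44) = 0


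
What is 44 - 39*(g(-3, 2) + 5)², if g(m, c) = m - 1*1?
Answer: 5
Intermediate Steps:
g(m, c) = -1 + m (g(m, c) = m - 1 = -1 + m)
44 - 39*(g(-3, 2) + 5)² = 44 - 39*((-1 - 3) + 5)² = 44 - 39*(-4 + 5)² = 44 - 39*1² = 44 - 39*1 = 44 - 39 = 5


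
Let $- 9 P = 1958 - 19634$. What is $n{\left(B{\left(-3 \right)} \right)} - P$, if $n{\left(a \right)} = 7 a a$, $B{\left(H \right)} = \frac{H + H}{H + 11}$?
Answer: $- \frac{31361}{16} \approx -1960.1$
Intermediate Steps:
$P = 1964$ ($P = - \frac{1958 - 19634}{9} = \left(- \frac{1}{9}\right) \left(-17676\right) = 1964$)
$B{\left(H \right)} = \frac{2 H}{11 + H}$
$n{\left(a \right)} = 7 a^{2}$
$n{\left(B{\left(-3 \right)} \right)} - P = 7 \left(2 \left(-3\right) \frac{1}{11 - 3}\right)^{2} - 1964 = 7 \left(2 \left(-3\right) \frac{1}{8}\right)^{2} - 1964 = 7 \left(- \frac{3}{4}\right)^{2} - 1964 = 7 \cdot \frac{9}{16} - 1964 = \frac{63}{16} - 1964 = - \frac{31361}{16}$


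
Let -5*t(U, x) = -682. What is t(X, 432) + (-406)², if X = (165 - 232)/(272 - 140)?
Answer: 824862/5 ≈ 1.6497e+5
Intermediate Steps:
X = -67/132 ≈ -0.50758
t(U, x) = 682/5 (t(U, x) = -⅕*(-682) = 682/5)
t(X, 432) + (-406)² = 682/5 + (-406)² = 682/5 + 164836 = 824862/5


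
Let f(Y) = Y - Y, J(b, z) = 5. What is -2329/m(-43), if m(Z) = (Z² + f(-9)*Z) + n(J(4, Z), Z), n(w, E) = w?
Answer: -2329/1854 ≈ -1.2562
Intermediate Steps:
f(Y) = 0
m(Z) = 5 + Z² (m(Z) = (Z² + 0*Z) + 5 = (Z² + 0) + 5 = Z² + 5 = 5 + Z²)
-2329/m(-43) = -2329/(5 + (-43)²) = -2329/(5 + 1849) = -2329/1854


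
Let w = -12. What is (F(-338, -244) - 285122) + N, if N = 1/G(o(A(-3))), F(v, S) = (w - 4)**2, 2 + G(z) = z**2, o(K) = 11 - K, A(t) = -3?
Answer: -55264003/194 ≈ -2.8487e+5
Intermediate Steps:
G(z) = -2 + z**2
F(v, S) = 256 (F(v, S) = (-12 - 4)**2 = (-16)**2 = 256)
N = 1/194 (N = 1/(-2 + (11 - 1*(-3))**2) = 1/(-2 + (11 + 3)**2) = 1/(-2 + 14**2) = 1/(-2 + 196) = 1/194 ≈ 0.0051546)
(F(-338, -244) - 285122) + N = (256 - 285122) + 1/194 = -284866 + 1/194 = -55264003/194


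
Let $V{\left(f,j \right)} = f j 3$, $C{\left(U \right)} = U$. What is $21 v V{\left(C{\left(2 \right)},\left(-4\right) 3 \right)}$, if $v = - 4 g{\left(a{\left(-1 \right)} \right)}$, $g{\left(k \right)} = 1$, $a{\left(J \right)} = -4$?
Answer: $6048$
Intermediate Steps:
$V{\left(f,j \right)} = 3 f j$
$v = -4$ ($v = \left(-4\right) 1 = -4$)
$21 v V{\left(C{\left(2 \right)},\left(-4\right) 3 \right)} = 21 \left(-4\right) 3 \cdot 2 \left(\left(-4\right) 3\right) = - 84 \cdot 3 \cdot 2 \left(-12\right) = \left(-84\right) \left(-72\right) = 6048$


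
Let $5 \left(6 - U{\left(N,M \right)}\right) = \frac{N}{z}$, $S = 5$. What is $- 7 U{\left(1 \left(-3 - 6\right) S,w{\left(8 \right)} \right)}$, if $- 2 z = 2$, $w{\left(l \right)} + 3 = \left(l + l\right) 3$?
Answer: $21$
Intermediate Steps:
$w{\left(l \right)} = -3 + 6 l$ ($w{\left(l \right)} = -3 + \left(l + l\right) 3 = -3 + 2 l 3 = -3 + 6 l$)
$z = -1$ ($z = \left(- \frac{1}{2}\right) 2 = -1$)
$U{\left(N,M \right)} = 6 + \frac{N}{5}$ ($U{\left(N,M \right)} = 6 - \frac{N \frac{1}{-1}}{5} = 6 - \frac{N \left(-1\right)}{5} = 6 - \frac{\left(-1\right) N}{5} = 6 + \frac{N}{5}$)
$- 7 U{\left(1 \left(-3 - 6\right) S,w{\left(8 \right)} \right)} = - 7 \left(6 + \frac{1 \left(-3 - 6\right) 5}{5}\right) = - 7 \left(6 + \frac{1 \left(-9\right) 5}{5}\right) = - 7 \left(6 + \frac{\left(-9\right) 5}{5}\right) = - 7 \left(6 + \frac{1}{5} \left(-45\right)\right) = - 7 \left(6 - 9\right) = \left(-7\right) \left(-3\right) = 21$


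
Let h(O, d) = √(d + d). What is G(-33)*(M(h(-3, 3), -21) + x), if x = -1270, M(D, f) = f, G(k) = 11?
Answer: -14201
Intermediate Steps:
h(O, d) = √2*√d (h(O, d) = √(2*d) = √2*√d)
G(-33)*(M(h(-3, 3), -21) + x) = 11*(-21 - 1270) = 11*(-1291) = -14201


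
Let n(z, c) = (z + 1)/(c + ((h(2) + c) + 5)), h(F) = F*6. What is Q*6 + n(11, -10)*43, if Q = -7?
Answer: -214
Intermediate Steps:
h(F) = 6*F
n(z, c) = (1 + z)/(17 + 2*c) (n(z, c) = (z + 1)/(c + ((6*2 + c) + 5)) = (1 + z)/(c + ((12 + c) + 5)) = (1 + z)/(c + (17 + c)) = (1 + z)/(17 + 2*c))
Q*6 + n(11, -10)*43 = -7*6 + ((1 + 11)/(17 + 2*(-10)))*43 = -42 + (12/(17 - 20))*43 = -42 + (12/(-3))*43 = -42 - 1/3*12*43 = -42 - 4*43 = -42 - 172 = -214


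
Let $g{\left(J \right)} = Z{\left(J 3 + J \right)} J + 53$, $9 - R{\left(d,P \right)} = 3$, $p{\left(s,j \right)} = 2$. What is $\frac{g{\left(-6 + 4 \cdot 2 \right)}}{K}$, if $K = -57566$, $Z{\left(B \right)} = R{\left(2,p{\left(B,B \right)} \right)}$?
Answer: $- \frac{65}{57566} \approx -0.0011291$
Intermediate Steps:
$R{\left(d,P \right)} = 6$ ($R{\left(d,P \right)} = 9 - 3 = 6$)
$Z{\left(B \right)} = 6$
$g{\left(J \right)} = 53 + 6 J$ ($g{\left(J \right)} = 6 J + 53 = 53 + 6 J$)
$\frac{g{\left(-6 + 4 \cdot 2 \right)}}{K} = \frac{53 + 6 \left(-6 + 4 \cdot 2\right)}{-57566} = \left(53 + 6 \left(-6 + 8\right)\right) \left(- \frac{1}{57566}\right) = \left(53 + 6 \cdot 2\right) \left(- \frac{1}{57566}\right) = \left(53 + 12\right) \left(- \frac{1}{57566}\right) = 65 \left(- \frac{1}{57566}\right) = - \frac{65}{57566}$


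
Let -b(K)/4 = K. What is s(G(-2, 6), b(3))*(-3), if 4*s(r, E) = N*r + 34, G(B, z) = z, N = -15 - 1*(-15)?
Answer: -51/2 ≈ -25.500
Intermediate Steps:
N = 0 (N = -15 + 15 = 0)
b(K) = -4*K
s(r, E) = 17/2 (s(r, E) = (0*r + 34)/4 = (0 + 34)/4 = (¼)*34 = 17/2)
s(G(-2, 6), b(3))*(-3) = (17/2)*(-3) = -51/2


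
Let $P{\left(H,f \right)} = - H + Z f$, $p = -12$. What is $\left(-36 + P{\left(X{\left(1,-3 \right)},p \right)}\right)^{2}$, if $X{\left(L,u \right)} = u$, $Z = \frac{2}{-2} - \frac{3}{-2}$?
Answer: $1521$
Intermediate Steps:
$Z = \frac{1}{2}$ ($Z = 2 \left(- \frac{1}{2}\right) - - \frac{3}{2} = -1 + \frac{3}{2} = \frac{1}{2} \approx 0.5$)
$P{\left(H,f \right)} = \frac{f}{2} - H$ ($P{\left(H,f \right)} = - H + \frac{f}{2} = \frac{f}{2} - H$)
$\left(-36 + P{\left(X{\left(1,-3 \right)},p \right)}\right)^{2} = \left(-36 + \left(\frac{1}{2} \left(-12\right) - -3\right)\right)^{2} = \left(-36 + \left(-6 + 3\right)\right)^{2} = \left(-36 - 3\right)^{2} = \left(-39\right)^{2} = 1521$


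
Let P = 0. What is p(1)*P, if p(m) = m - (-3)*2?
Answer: 0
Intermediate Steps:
p(m) = 6 + m (p(m) = m - 1*(-6) = m + 6 = 6 + m)
p(1)*P = (6 + 1)*0 = 7*0 = 0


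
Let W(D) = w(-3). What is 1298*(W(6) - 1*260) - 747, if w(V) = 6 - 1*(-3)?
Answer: -326545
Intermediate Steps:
w(V) = 9 (w(V) = 6 + 3 = 9)
W(D) = 9
1298*(W(6) - 1*260) - 747 = 1298*(9 - 1*260) - 747 = 1298*(9 - 260) - 747 = 1298*(-251) - 747 = -325798 - 747 = -326545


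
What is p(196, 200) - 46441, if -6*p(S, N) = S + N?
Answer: -46507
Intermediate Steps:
p(S, N) = -N/6 - S/6 (p(S, N) = -(S + N)/6 = -(N + S)/6 = -N/6 - S/6)
p(196, 200) - 46441 = (-1/6*200 - 1/6*196) - 46441 = (-100/3 - 98/3) - 46441 = -66 - 46441 = -46507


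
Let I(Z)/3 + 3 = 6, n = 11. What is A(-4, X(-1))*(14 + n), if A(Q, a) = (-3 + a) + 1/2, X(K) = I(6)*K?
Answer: -575/2 ≈ -287.50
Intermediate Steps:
I(Z) = 9 (I(Z) = -9 + 3*6 = -9 + 18 = 9)
X(K) = 9*K
A(Q, a) = -5/2 + a (A(Q, a) = (-3 + a) + 1/2 = -5/2 + a)
A(-4, X(-1))*(14 + n) = (-5/2 + 9*(-1))*(14 + 11) = (-5/2 - 9)*25 = -23/2*25 = -575/2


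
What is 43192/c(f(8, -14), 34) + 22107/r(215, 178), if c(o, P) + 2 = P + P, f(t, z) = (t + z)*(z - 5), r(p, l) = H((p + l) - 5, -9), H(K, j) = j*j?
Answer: 275423/297 ≈ 927.35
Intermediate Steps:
H(K, j) = j²
r(p, l) = 81 (r(p, l) = (-9)² = 81)
f(t, z) = (-5 + z)*(t + z) (f(t, z) = (t + z)*(-5 + z) = (-5 + z)*(t + z))
c(o, P) = -2 + 2*P (c(o, P) = -2 + (P + P) = -2 + 2*P)
43192/c(f(8, -14), 34) + 22107/r(215, 178) = 43192/(-2 + 2*34) + 22107/81 = 43192/(-2 + 68) + 22107*(1/81) = 43192/66 + 7369/27 = 43192*(1/66) + 7369/27 = 21596/33 + 7369/27 = 275423/297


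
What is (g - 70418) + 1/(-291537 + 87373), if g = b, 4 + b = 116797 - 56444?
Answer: -2055727317/204164 ≈ -10069.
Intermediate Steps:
b = 60349 (b = -4 + (116797 - 56444) = -4 + 60353 = 60349)
g = 60349
(g - 70418) + 1/(-291537 + 87373) = (60349 - 70418) + 1/(-291537 + 87373) = -10069 + 1/(-204164) = -10069 - 1/204164 = -2055727317/204164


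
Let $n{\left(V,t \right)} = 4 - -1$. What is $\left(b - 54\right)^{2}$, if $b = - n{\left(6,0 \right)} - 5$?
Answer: $4096$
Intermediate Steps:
$n{\left(V,t \right)} = 5$ ($n{\left(V,t \right)} = 4 + 1 = 5$)
$b = -10$ ($b = \left(-1\right) 5 - 5 = -5 - 5 = -10$)
$\left(b - 54\right)^{2} = \left(-10 - 54\right)^{2} = \left(-64\right)^{2} = 4096$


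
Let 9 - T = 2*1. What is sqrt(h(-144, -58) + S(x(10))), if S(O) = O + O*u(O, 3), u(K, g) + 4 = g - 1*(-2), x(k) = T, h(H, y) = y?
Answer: 2*I*sqrt(11) ≈ 6.6332*I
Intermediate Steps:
T = 7 (T = 9 - 2 = 7)
x(k) = 7
u(K, g) = -2 + g (u(K, g) = -4 + (g - 1*(-2)) = -4 + (g + 2) = -4 + (2 + g) = -2 + g)
S(O) = 2*O (S(O) = O + O*(-2 + 3) = O + O*1 = O + O = 2*O)
sqrt(h(-144, -58) + S(x(10))) = sqrt(-58 + 2*7) = sqrt(-58 + 14) = sqrt(-44) = 2*I*sqrt(11)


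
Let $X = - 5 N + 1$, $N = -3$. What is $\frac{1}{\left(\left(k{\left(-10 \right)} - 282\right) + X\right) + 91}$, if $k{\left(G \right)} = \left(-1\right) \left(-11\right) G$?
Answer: $- \frac{1}{285} \approx -0.0035088$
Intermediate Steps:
$k{\left(G \right)} = 11 G$
$X = 16$ ($X = \left(-5\right) \left(-3\right) + 1 = 15 + 1 = 16$)
$\frac{1}{\left(\left(k{\left(-10 \right)} - 282\right) + X\right) + 91} = \frac{1}{\left(\left(11 \left(-10\right) - 282\right) + 16\right) + 91} = \frac{1}{\left(\left(-110 - 282\right) + 16\right) + 91} = \frac{1}{\left(-392 + 16\right) + 91} = \frac{1}{-376 + 91} = \frac{1}{-285} = - \frac{1}{285}$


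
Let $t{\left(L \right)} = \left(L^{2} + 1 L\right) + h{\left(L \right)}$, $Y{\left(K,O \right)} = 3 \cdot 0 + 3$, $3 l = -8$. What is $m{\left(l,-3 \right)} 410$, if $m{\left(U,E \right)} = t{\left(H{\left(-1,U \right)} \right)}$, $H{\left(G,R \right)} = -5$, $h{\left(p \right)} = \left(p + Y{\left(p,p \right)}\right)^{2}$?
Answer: $9840$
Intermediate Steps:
$l = - \frac{8}{3}$ ($l = \frac{1}{3} \left(-8\right) = - \frac{8}{3} \approx -2.6667$)
$Y{\left(K,O \right)} = 3$ ($Y{\left(K,O \right)} = 0 + 3 = 3$)
$h{\left(p \right)} = \left(3 + p\right)^{2}$ ($h{\left(p \right)} = \left(p + 3\right)^{2} = \left(3 + p\right)^{2}$)
$t{\left(L \right)} = L + L^{2} + \left(3 + L\right)^{2}$ ($t{\left(L \right)} = \left(L^{2} + 1 L\right) + \left(3 + L\right)^{2} = \left(L^{2} + L\right) + \left(3 + L\right)^{2} = \left(L + L^{2}\right) + \left(3 + L\right)^{2} = L + L^{2} + \left(3 + L\right)^{2}$)
$m{\left(U,E \right)} = 24$ ($m{\left(U,E \right)} = -5 + \left(-5\right)^{2} + \left(3 - 5\right)^{2} = -5 + 25 + \left(-2\right)^{2} = -5 + 25 + 4 = 24$)
$m{\left(l,-3 \right)} 410 = 24 \cdot 410 = 9840$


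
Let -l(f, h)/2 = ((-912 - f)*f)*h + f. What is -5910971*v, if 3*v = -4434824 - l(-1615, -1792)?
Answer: -24025959861571646/3 ≈ -8.0087e+15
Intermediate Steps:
l(f, h) = -2*f - 2*f*h*(-912 - f) (l(f, h) = -2*(((-912 - f)*f)*h + f) = -2*((f*(-912 - f))*h + f) = -2*(f*h*(-912 - f) + f) = -2*(f + f*h*(-912 - f)) = -2*f - 2*f*h*(-912 - f))
v = 4064638426/3 (v = (-4434824 - 2*(-1615)*(-1 + 912*(-1792) - 1615*(-1792)))/3 = (-4434824 - 2*(-1615)*(-1 - 1634304 + 2894080))/3 = (-4434824 - 2*(-1615)*1259775)/3 = (-4434824 - 1*(-4069073250))/3 = (-4434824 + 4069073250)/3 = (1/3)*4064638426 = 4064638426/3 ≈ 1.3549e+9)
-5910971*v = -5910971/(1/(4064638426/3)) = -5910971/3/4064638426 = -5910971*4064638426/3 = -24025959861571646/3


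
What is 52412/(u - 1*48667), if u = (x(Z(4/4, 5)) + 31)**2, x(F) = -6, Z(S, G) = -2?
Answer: -26206/24021 ≈ -1.0910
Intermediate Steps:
u = 625 (u = (-6 + 31)**2 = 25**2 = 625)
52412/(u - 1*48667) = 52412/(625 - 1*48667) = 52412/(625 - 48667) = 52412/(-48042) = 52412*(-1/48042) = -26206/24021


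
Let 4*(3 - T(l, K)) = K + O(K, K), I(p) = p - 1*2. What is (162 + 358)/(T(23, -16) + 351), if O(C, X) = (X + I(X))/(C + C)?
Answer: 6656/4579 ≈ 1.4536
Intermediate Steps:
I(p) = -2 + p (I(p) = p - 2 = -2 + p)
O(C, X) = (-2 + 2*X)/(2*C) (O(C, X) = (X + (-2 + X))/(C + C) = (-2 + 2*X)/((2*C)) = (-2 + 2*X)*(1/(2*C)) = (-2 + 2*X)/(2*C))
T(l, K) = 3 - K/4 - (-1 + K)/(4*K) (T(l, K) = 3 - (K + (-1 + K)/K)/4 = 3 + (-K/4 - (-1 + K)/(4*K)) = 3 - K/4 - (-1 + K)/(4*K))
(162 + 358)/(T(23, -16) + 351) = (162 + 358)/((¼)*(1 - 1*(-16) - 16*(12 - 1*(-16)))/(-16) + 351) = 520/((¼)*(-1/16)*(1 + 16 - 16*(12 + 16)) + 351) = 520/((¼)*(-1/16)*(1 + 16 - 16*28) + 351) = 520/((¼)*(-1/16)*(1 + 16 - 448) + 351) = 520/((¼)*(-1/16)*(-431) + 351) = 520/(431/64 + 351) = 520/(22895/64) = 520*(64/22895) = 6656/4579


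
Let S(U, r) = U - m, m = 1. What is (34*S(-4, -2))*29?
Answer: -4930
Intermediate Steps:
S(U, r) = -1 + U (S(U, r) = U - 1*1 = U - 1 = -1 + U)
(34*S(-4, -2))*29 = (34*(-1 - 4))*29 = (34*(-5))*29 = -170*29 = -4930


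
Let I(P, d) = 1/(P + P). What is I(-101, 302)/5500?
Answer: -1/1111000 ≈ -9.0009e-7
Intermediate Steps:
I(P, d) = 1/(2*P)
I(-101, 302)/5500 = ((½)/(-101))/5500 = ((½)*(-1/101))*(1/5500) = -1/202*1/5500 = -1/1111000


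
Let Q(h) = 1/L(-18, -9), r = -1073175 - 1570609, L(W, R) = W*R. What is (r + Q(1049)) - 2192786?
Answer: -783524339/162 ≈ -4.8366e+6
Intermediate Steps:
L(W, R) = R*W
r = -2643784
Q(h) = 1/162 (Q(h) = 1/(-9*(-18)) = 1/162)
(r + Q(1049)) - 2192786 = (-2643784 + 1/162) - 2192786 = -428293007/162 - 2192786 = -783524339/162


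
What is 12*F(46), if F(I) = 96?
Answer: 1152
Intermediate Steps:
12*F(46) = 12*96 = 1152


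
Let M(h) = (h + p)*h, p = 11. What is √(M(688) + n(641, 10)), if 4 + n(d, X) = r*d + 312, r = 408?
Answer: 2*√185687 ≈ 861.83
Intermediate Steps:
n(d, X) = 308 + 408*d (n(d, X) = -4 + (408*d + 312) = -4 + (312 + 408*d) = 308 + 408*d)
M(h) = h*(11 + h) (M(h) = (h + 11)*h = (11 + h)*h = h*(11 + h))
√(M(688) + n(641, 10)) = √(688*(11 + 688) + (308 + 408*641)) = √(688*699 + (308 + 261528)) = √(480912 + 261836) = √742748 = 2*√185687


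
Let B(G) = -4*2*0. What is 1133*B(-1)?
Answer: 0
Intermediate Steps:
B(G) = 0 (B(G) = -8*0 = 0)
1133*B(-1) = 1133*0 = 0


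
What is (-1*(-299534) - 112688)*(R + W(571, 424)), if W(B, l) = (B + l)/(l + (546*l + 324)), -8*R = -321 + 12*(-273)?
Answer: 19511823389223/232252 ≈ 8.4011e+7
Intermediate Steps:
R = 3597/8 (R = -(-321 + 12*(-273))/8 = -(-321 - 3276)/8 = -1/8*(-3597) = 3597/8 ≈ 449.63)
W(B, l) = (B + l)/(324 + 547*l) (W(B, l) = (B + l)/(l + (324 + 546*l)) = (B + l)/(324 + 547*l))
(-1*(-299534) - 112688)*(R + W(571, 424)) = (-1*(-299534) - 112688)*(3597/8 + (571 + 424)/(324 + 547*424)) = (299534 - 112688)*(3597/8 + 995/(324 + 231928)) = 186846*(3597/8 + 995/232252) = 186846*(208854601/464504) = 19511823389223/232252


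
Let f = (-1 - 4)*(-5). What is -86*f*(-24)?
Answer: 51600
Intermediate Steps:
f = 25 (f = -5*(-5) = 25)
-86*f*(-24) = -86*25*(-24) = -2150*(-24) = 51600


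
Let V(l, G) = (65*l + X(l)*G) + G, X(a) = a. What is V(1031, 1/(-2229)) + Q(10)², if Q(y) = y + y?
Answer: 50089001/743 ≈ 67415.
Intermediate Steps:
Q(y) = 2*y
V(l, G) = G + 65*l + G*l (V(l, G) = (65*l + l*G) + G = (65*l + G*l) + G = G + 65*l + G*l)
V(1031, 1/(-2229)) + Q(10)² = (1/(-2229) + 65*1031 + 1031/(-2229)) + (2*10)² = (-1/2229 + 67015 - 1/2229*1031) + 20² = (-1/2229 + 67015 - 1031/2229) + 400 = 49791801/743 + 400 = 50089001/743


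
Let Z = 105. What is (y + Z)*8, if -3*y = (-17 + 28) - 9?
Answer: 2504/3 ≈ 834.67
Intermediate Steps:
y = -2/3 (y = -((-17 + 28) - 9)/3 = -(11 - 9)/3 = -1/3*2 = -2/3 ≈ -0.66667)
(y + Z)*8 = (-2/3 + 105)*8 = (313/3)*8 = 2504/3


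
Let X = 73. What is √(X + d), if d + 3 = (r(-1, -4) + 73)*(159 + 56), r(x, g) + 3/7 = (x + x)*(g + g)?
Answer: √936530/7 ≈ 138.25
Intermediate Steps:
r(x, g) = -3/7 + 4*g*x (r(x, g) = -3/7 + (x + x)*(g + g) = -3/7 + (2*x)*(2*g) = -3/7 + 4*g*x)
d = 133279/7 (d = -3 + ((-3/7 + 4*(-4)*(-1)) + 73)*(159 + 56) = -3 + ((-3/7 + 16) + 73)*215 = -3 + (109/7 + 73)*215 = -3 + (620/7)*215 = -3 + 133300/7 = 133279/7 ≈ 19040.)
√(X + d) = √(73 + 133279/7) = √(133790/7) = √936530/7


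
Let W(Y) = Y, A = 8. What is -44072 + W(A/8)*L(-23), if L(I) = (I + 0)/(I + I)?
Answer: -88143/2 ≈ -44072.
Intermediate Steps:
L(I) = ½ (L(I) = I/((2*I)) = I*(1/(2*I)) = ½)
-44072 + W(A/8)*L(-23) = -44072 + (8/8)*(½) = -44072 + (8*(⅛))*(½) = -44072 + 1*(½) = -44072 + ½ = -88143/2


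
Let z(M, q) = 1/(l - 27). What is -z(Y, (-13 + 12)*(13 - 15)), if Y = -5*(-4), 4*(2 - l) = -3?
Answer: 4/97 ≈ 0.041237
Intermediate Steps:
l = 11/4 (l = 2 - 1/4*(-3) = 2 + 3/4 = 11/4 ≈ 2.7500)
Y = 20
z(M, q) = -4/97 (z(M, q) = 1/(11/4 - 27) = 1/(-97/4) = -4/97)
-z(Y, (-13 + 12)*(13 - 15)) = -1*(-4/97) = 4/97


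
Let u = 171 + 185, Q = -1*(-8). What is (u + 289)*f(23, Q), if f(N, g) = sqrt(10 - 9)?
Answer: 645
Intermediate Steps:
Q = 8
f(N, g) = 1 (f(N, g) = sqrt(1) = 1)
u = 356
(u + 289)*f(23, Q) = (356 + 289)*1 = 645*1 = 645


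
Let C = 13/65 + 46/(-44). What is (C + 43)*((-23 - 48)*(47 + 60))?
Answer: -35227289/110 ≈ -3.2025e+5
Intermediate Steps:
C = -93/110 (C = 13*(1/65) + 46*(-1/44) = ⅕ - 23/22 = -93/110 ≈ -0.84545)
(C + 43)*((-23 - 48)*(47 + 60)) = (-93/110 + 43)*((-23 - 48)*(47 + 60)) = 4637*(-71*107)/110 = (4637/110)*(-7597) = -35227289/110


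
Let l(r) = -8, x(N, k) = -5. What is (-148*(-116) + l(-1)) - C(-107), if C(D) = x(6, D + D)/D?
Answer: 1836115/107 ≈ 17160.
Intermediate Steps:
C(D) = -5/D
(-148*(-116) + l(-1)) - C(-107) = (-148*(-116) - 8) - (-5)/(-107) = (17168 - 8) - (-5)*(-1)/107 = 17160 - 1*5/107 = 17160 - 5/107 = 1836115/107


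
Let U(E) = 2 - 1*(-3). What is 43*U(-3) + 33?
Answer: 248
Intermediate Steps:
U(E) = 5 (U(E) = 2 + 3 = 5)
43*U(-3) + 33 = 43*5 + 33 = 215 + 33 = 248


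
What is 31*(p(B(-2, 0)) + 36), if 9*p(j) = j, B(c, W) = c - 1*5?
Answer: 9827/9 ≈ 1091.9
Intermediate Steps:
B(c, W) = -5 + c (B(c, W) = c - 5 = -5 + c)
p(j) = j/9
31*(p(B(-2, 0)) + 36) = 31*((-5 - 2)/9 + 36) = 31*((1/9)*(-7) + 36) = 31*(-7/9 + 36) = 31*(317/9) = 9827/9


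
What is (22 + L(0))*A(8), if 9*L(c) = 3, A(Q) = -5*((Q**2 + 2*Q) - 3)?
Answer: -25795/3 ≈ -8598.3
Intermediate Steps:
A(Q) = 15 - 10*Q - 5*Q**2 (A(Q) = -5*(-3 + Q**2 + 2*Q) = 15 - 10*Q - 5*Q**2)
L(c) = 1/3 (L(c) = (1/9)*3 = 1/3)
(22 + L(0))*A(8) = (22 + 1/3)*(15 - 10*8 - 5*8**2) = 67*(15 - 80 - 5*64)/3 = 67*(15 - 80 - 320)/3 = (67/3)*(-385) = -25795/3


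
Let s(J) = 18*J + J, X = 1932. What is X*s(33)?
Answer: 1211364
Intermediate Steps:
s(J) = 19*J
X*s(33) = 1932*(19*33) = 1932*627 = 1211364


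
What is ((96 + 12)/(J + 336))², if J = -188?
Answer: 729/1369 ≈ 0.53251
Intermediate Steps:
((96 + 12)/(J + 336))² = ((96 + 12)/(-188 + 336))² = (108/148)² = (108*(1/148))² = (27/37)² = 729/1369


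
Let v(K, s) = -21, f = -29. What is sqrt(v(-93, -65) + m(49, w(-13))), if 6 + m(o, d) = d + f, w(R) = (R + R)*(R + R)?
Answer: 2*sqrt(155) ≈ 24.900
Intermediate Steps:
w(R) = 4*R**2 (w(R) = (2*R)*(2*R) = 4*R**2)
m(o, d) = -35 + d (m(o, d) = -6 + (d - 29) = -6 + (-29 + d) = -35 + d)
sqrt(v(-93, -65) + m(49, w(-13))) = sqrt(-21 + (-35 + 4*(-13)**2)) = sqrt(-21 + (-35 + 4*169)) = sqrt(-21 + (-35 + 676)) = sqrt(-21 + 641) = sqrt(620) = 2*sqrt(155)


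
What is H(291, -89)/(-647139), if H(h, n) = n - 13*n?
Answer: -356/215713 ≈ -0.0016503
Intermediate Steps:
H(h, n) = -12*n (H(h, n) = n - 13*n = -12*n)
H(291, -89)/(-647139) = -12*(-89)/(-647139) = 1068*(-1/647139) = -356/215713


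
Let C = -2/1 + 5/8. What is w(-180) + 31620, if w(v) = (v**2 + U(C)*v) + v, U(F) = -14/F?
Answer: 682080/11 ≈ 62007.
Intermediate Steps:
C = -11/8 (C = -2*1 + 5*(1/8) = -2 + 5/8 = -11/8 ≈ -1.3750)
w(v) = v**2 + 123*v/11 (w(v) = (v**2 + (-14/(-11/8))*v) + v = (v**2 + (-14*(-8/11))*v) + v = (v**2 + 112*v/11) + v = v**2 + 123*v/11)
w(-180) + 31620 = (1/11)*(-180)*(123 + 11*(-180)) + 31620 = (1/11)*(-180)*(123 - 1980) + 31620 = (1/11)*(-180)*(-1857) + 31620 = 334260/11 + 31620 = 682080/11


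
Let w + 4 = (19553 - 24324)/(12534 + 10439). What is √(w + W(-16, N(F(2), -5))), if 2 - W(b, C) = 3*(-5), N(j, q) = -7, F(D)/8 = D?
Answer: √6751259294/22973 ≈ 3.5766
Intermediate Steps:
F(D) = 8*D
W(b, C) = 17 (W(b, C) = 2 - 3*(-5) = 2 - 1*(-15) = 2 + 15 = 17)
w = -96663/22973 (w = -4 + (19553 - 24324)/(12534 + 10439) = -4 - 4771/22973 = -96663/22973 ≈ -4.2077)
√(w + W(-16, N(F(2), -5))) = √(-96663/22973 + 17) = √(293878/22973) = √6751259294/22973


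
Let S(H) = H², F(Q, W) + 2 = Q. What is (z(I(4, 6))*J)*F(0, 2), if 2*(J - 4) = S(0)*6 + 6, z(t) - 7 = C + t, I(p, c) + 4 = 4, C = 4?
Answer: -154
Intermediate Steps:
I(p, c) = 0 (I(p, c) = -4 + 4 = 0)
F(Q, W) = -2 + Q
z(t) = 11 + t (z(t) = 7 + (4 + t) = 11 + t)
J = 7 (J = 4 + (0²*6 + 6)/2 = 4 + (0*6 + 6)/2 = 4 + (0 + 6)/2 = 4 + (½)*6 = 4 + 3 = 7)
(z(I(4, 6))*J)*F(0, 2) = ((11 + 0)*7)*(-2 + 0) = (11*7)*(-2) = 77*(-2) = -154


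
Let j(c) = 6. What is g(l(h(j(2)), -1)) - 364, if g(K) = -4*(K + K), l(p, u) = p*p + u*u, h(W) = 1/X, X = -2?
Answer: -374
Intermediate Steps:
h(W) = -½ (h(W) = 1/(-2) = -½)
l(p, u) = p² + u²
g(K) = -8*K
g(l(h(j(2)), -1)) - 364 = -8*((-½)² + (-1)²) - 364 = -8*(¼ + 1) - 364 = -8*5/4 - 364 = -10 - 364 = -374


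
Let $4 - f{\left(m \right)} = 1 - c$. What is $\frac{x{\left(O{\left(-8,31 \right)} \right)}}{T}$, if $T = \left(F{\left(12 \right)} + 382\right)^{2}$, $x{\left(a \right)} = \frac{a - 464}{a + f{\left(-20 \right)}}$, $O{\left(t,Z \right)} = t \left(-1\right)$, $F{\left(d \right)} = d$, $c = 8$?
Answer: $- \frac{6}{38809} \approx -0.0001546$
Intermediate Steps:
$f{\left(m \right)} = 11$ ($f{\left(m \right)} = 4 - \left(1 - 8\right) = 4 - -7 = 4 + 7 = 11$)
$O{\left(t,Z \right)} = - t$
$x{\left(a \right)} = \frac{-464 + a}{11 + a}$ ($x{\left(a \right)} = \frac{a - 464}{a + 11} = \frac{-464 + a}{11 + a}$)
$T = 155236$ ($T = \left(12 + 382\right)^{2} = 394^{2} = 155236$)
$\frac{x{\left(O{\left(-8,31 \right)} \right)}}{T} = \frac{\frac{1}{11 - -8} \left(-464 - -8\right)}{155236} = \frac{-464 + 8}{11 + 8} \cdot \frac{1}{155236} = \frac{1}{19} \left(-456\right) \frac{1}{155236} = \left(-24\right) \frac{1}{155236} = - \frac{6}{38809}$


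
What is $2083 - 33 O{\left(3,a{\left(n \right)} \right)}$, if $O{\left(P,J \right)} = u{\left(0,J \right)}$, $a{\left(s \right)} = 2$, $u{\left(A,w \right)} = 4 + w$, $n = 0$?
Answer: $1885$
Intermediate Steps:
$O{\left(P,J \right)} = 4 + J$
$2083 - 33 O{\left(3,a{\left(n \right)} \right)} = 2083 - 33 \left(4 + 2\right) = 2083 - 33 \cdot 6 = 2083 - 198 = 1885$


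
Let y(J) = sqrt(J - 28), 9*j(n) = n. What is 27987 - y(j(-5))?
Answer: 27987 - I*sqrt(257)/3 ≈ 27987.0 - 5.3437*I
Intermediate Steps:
j(n) = n/9
y(J) = sqrt(-28 + J)
27987 - y(j(-5)) = 27987 - sqrt(-28 + (1/9)*(-5)) = 27987 - sqrt(-28 - 5/9) = 27987 - sqrt(-257/9) = 27987 - I*sqrt(257)/3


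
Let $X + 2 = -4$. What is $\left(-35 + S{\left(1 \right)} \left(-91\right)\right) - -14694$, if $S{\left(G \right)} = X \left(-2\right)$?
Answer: $13567$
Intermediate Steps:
$X = -6$ ($X = -2 - 4 = -6$)
$S{\left(G \right)} = 12$ ($S{\left(G \right)} = \left(-6\right) \left(-2\right) = 12$)
$\left(-35 + S{\left(1 \right)} \left(-91\right)\right) - -14694 = \left(-35 + 12 \left(-91\right)\right) - -14694 = \left(-35 - 1092\right) + 14694 = -1127 + 14694 = 13567$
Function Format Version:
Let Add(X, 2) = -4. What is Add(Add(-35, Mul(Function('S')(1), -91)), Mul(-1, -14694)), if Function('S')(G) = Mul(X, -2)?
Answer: 13567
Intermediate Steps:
X = -6 (X = Add(-2, -4) = -6)
Function('S')(G) = 12 (Function('S')(G) = Mul(-6, -2) = 12)
Add(Add(-35, Mul(Function('S')(1), -91)), Mul(-1, -14694)) = Add(Add(-35, Mul(12, -91)), Mul(-1, -14694)) = Add(Add(-35, -1092), 14694) = Add(-1127, 14694) = 13567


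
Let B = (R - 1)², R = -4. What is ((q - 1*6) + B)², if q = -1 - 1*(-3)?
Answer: 441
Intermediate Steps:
q = 2 (q = -1 + 3 = 2)
B = 25 (B = (-4 - 1)² = (-5)² = 25)
((q - 1*6) + B)² = ((2 - 1*6) + 25)² = ((2 - 6) + 25)² = (-4 + 25)² = 21² = 441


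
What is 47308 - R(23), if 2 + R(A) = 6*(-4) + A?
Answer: 47311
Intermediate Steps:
R(A) = -26 + A (R(A) = -2 + (6*(-4) + A) = -2 + (-24 + A) = -26 + A)
47308 - R(23) = 47308 - (-26 + 23) = 47308 - 1*(-3) = 47308 + 3 = 47311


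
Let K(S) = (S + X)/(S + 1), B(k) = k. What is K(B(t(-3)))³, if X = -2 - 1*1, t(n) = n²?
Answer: 27/125 ≈ 0.21600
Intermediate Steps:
X = -3 (X = -2 - 1 = -3)
K(S) = (-3 + S)/(1 + S) (K(S) = (S - 3)/(S + 1) = (-3 + S)/(1 + S))
K(B(t(-3)))³ = ((-3 + (-3)²)/(1 + (-3)²))³ = ((-3 + 9)/(1 + 9))³ = (6/10)³ = ((⅒)*6)³ = (⅗)³ = 27/125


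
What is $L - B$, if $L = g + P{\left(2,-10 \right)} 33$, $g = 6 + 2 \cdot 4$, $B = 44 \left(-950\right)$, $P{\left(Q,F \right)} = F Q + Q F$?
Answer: $40494$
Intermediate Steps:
$P{\left(Q,F \right)} = 2 F Q$ ($P{\left(Q,F \right)} = F Q + F Q = 2 F Q$)
$B = -41800$
$g = 14$ ($g = 6 + 8 = 14$)
$L = -1306$ ($L = 14 + 2 \left(-10\right) 2 \cdot 33 = 14 - 1320 = -1306$)
$L - B = -1306 - -41800 = -1306 + 41800 = 40494$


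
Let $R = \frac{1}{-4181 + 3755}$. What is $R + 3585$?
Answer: $\frac{1527209}{426} \approx 3585.0$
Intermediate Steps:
$R = - \frac{1}{426}$ ($R = \frac{1}{-426} = - \frac{1}{426} \approx -0.0023474$)
$R + 3585 = - \frac{1}{426} + 3585 = \frac{1527209}{426}$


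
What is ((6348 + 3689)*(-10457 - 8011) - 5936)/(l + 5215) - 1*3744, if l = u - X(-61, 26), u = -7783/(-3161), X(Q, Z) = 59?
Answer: -647001491428/16305899 ≈ -39679.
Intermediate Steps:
u = 7783/3161 (u = -7783*(-1/3161) = 7783/3161 ≈ 2.4622)
l = -178716/3161 (l = 7783/3161 - 1*59 = 7783/3161 - 59 = -178716/3161 ≈ -56.538)
((6348 + 3689)*(-10457 - 8011) - 5936)/(l + 5215) - 1*3744 = ((6348 + 3689)*(-10457 - 8011) - 5936)/(-178716/3161 + 5215) - 1*3744 = (10037*(-18468) - 5936)/(16305899/3161) - 3744 = (-185363316 - 5936)*(3161/16305899) - 3744 = -185369252*3161/16305899 - 3744 = -585952205572/16305899 - 3744 = -647001491428/16305899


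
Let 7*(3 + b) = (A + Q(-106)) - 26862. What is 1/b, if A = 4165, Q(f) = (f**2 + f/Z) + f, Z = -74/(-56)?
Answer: -259/431724 ≈ -0.00059992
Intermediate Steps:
Z = 37/28 (Z = -74*(-1/56) = 37/28 ≈ 1.3214)
Q(f) = f**2 + 65*f/37 (Q(f) = (f**2 + f/(37/28)) + f = (f**2 + 28*f/37) + f = f**2 + 65*f/37)
b = -431724/259 (b = -3 + ((4165 + (1/37)*(-106)*(65 + 37*(-106))) - 26862)/7 = -3 + ((4165 + (1/37)*(-106)*(65 - 3922)) - 26862)/7 = -3 + ((4165 + (1/37)*(-106)*(-3857)) - 26862)/7 = -3 + ((4165 + 408842/37) - 26862)/7 = -3 + (562947/37 - 26862)/7 = -3 + (1/7)*(-430947/37) = -3 - 430947/259 = -431724/259 ≈ -1666.9)
1/b = 1/(-431724/259) = -259/431724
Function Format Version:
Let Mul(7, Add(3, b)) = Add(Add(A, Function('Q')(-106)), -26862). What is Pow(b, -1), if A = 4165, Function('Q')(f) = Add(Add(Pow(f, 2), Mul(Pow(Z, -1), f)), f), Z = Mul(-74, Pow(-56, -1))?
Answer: Rational(-259, 431724) ≈ -0.00059992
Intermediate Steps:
Z = Rational(37, 28) (Z = Mul(-74, Rational(-1, 56)) = Rational(37, 28) ≈ 1.3214)
Function('Q')(f) = Add(Pow(f, 2), Mul(Rational(65, 37), f)) (Function('Q')(f) = Add(Add(Pow(f, 2), Mul(Pow(Rational(37, 28), -1), f)), f) = Add(Add(Pow(f, 2), Mul(Rational(28, 37), f)), f) = Add(Pow(f, 2), Mul(Rational(65, 37), f)))
b = Rational(-431724, 259) (b = Add(-3, Mul(Rational(1, 7), Add(Add(4165, Mul(Rational(1, 37), -106, Add(65, Mul(37, -106)))), -26862))) = Add(-3, Mul(Rational(1, 7), Add(Add(4165, Mul(Rational(1, 37), -106, Add(65, -3922))), -26862))) = Add(-3, Mul(Rational(1, 7), Add(Add(4165, Mul(Rational(1, 37), -106, -3857)), -26862))) = Add(-3, Mul(Rational(1, 7), Add(Add(4165, Rational(408842, 37)), -26862))) = Add(-3, Mul(Rational(1, 7), Add(Rational(562947, 37), -26862))) = Add(-3, Mul(Rational(1, 7), Rational(-430947, 37))) = Add(-3, Rational(-430947, 259)) = Rational(-431724, 259) ≈ -1666.9)
Pow(b, -1) = Pow(Rational(-431724, 259), -1) = Rational(-259, 431724)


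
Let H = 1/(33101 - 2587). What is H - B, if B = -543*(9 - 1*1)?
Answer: 132552817/30514 ≈ 4344.0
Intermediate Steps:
B = -4344 (B = -543*(9 - 1) = -543*8 = -4344)
H = 1/30514 ≈ 3.2772e-5
H - B = 1/30514 - 1*(-4344) = 1/30514 + 4344 = 132552817/30514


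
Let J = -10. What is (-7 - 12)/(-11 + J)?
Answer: 19/21 ≈ 0.90476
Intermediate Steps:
(-7 - 12)/(-11 + J) = (-7 - 12)/(-11 - 10) = -19/(-21) = -1/21*(-19) = 19/21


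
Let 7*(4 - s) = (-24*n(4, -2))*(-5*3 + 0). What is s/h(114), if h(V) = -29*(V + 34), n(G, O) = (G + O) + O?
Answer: -1/1073 ≈ -0.00093197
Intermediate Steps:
n(G, O) = G + 2*O
s = 4 (s = 4 - (-24*(4 + 2*(-2)))*(-5*3 + 0)/7 = 4 - (-24*(4 - 4))*(-15 + 0)/7 = 4 - (-24*0)*(-15)/7 = 4 - 0*(-15) = 4 - ⅐*0 = 4 + 0 = 4)
h(V) = -986 - 29*V (h(V) = -29*(34 + V) = -986 - 29*V)
s/h(114) = 4/(-986 - 29*114) = 4/(-986 - 3306) = 4/(-4292) = 4*(-1/4292) = -1/1073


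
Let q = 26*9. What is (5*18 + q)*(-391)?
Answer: -126684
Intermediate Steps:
q = 234
(5*18 + q)*(-391) = (5*18 + 234)*(-391) = (90 + 234)*(-391) = 324*(-391) = -126684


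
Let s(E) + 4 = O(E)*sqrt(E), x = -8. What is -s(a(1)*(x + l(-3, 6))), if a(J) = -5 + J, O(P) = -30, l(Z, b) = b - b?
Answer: 4 + 120*sqrt(2) ≈ 173.71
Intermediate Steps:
l(Z, b) = 0
s(E) = -4 - 30*sqrt(E)
-s(a(1)*(x + l(-3, 6))) = -(-4 - 30*4*sqrt(2)) = -(-4 - 120*sqrt(2)) = 4 + 120*sqrt(2)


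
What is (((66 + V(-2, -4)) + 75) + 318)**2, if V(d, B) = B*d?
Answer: 218089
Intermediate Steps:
(((66 + V(-2, -4)) + 75) + 318)**2 = (((66 - 4*(-2)) + 75) + 318)**2 = (((66 + 8) + 75) + 318)**2 = ((74 + 75) + 318)**2 = (149 + 318)**2 = 467**2 = 218089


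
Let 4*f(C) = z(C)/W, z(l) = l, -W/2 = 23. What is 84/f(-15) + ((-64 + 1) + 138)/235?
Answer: 242219/235 ≈ 1030.7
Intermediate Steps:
W = -46 (W = -2*23 = -46)
f(C) = -C/184 (f(C) = (C/(-46))/4 = (C*(-1/46))/4 = (-C/46)/4 = -C/184)
84/f(-15) + ((-64 + 1) + 138)/235 = 84/((-1/184*(-15))) + ((-64 + 1) + 138)/235 = 84/(15/184) + (-63 + 138)*(1/235) = 84*(184/15) + 75*(1/235) = 5152/5 + 15/47 = 242219/235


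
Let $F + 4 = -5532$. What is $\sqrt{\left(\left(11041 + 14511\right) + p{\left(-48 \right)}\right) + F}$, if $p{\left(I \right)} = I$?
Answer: $16 \sqrt{78} \approx 141.31$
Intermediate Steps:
$F = -5536$ ($F = -4 - 5532 = -5536$)
$\sqrt{\left(\left(11041 + 14511\right) + p{\left(-48 \right)}\right) + F} = \sqrt{\left(\left(11041 + 14511\right) - 48\right) - 5536} = \sqrt{\left(25552 - 48\right) - 5536} = \sqrt{25504 - 5536} = \sqrt{19968} = 16 \sqrt{78}$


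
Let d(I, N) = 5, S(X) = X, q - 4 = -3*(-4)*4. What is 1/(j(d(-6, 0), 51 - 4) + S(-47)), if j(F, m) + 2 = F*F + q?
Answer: 1/28 ≈ 0.035714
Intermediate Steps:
q = 52 (q = 4 - 3*(-4)*4 = 4 + 12*4 = 4 + 48 = 52)
j(F, m) = 50 + F**2 (j(F, m) = -2 + (F*F + 52) = -2 + (F**2 + 52) = -2 + (52 + F**2) = 50 + F**2)
1/(j(d(-6, 0), 51 - 4) + S(-47)) = 1/((50 + 5**2) - 47) = 1/((50 + 25) - 47) = 1/(75 - 47) = 1/28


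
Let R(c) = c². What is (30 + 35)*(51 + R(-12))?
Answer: 12675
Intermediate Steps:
(30 + 35)*(51 + R(-12)) = (30 + 35)*(51 + (-12)²) = 65*(51 + 144) = 65*195 = 12675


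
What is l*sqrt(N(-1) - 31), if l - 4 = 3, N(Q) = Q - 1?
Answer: 7*I*sqrt(33) ≈ 40.212*I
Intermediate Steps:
N(Q) = -1 + Q
l = 7 (l = 4 + 3 = 7)
l*sqrt(N(-1) - 31) = 7*sqrt((-1 - 1) - 31) = 7*sqrt(-2 - 31) = 7*sqrt(-33) = 7*(I*sqrt(33)) = 7*I*sqrt(33)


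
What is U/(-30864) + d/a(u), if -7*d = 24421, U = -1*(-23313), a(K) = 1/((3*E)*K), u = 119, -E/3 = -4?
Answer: -153760875547/10288 ≈ -1.4946e+7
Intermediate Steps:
E = 12 (E = -3*(-4) = 12)
a(K) = 1/(36*K) (a(K) = 1/((3*12)*K) = 1/(36*K))
U = 23313
d = -24421/7 (d = -1/7*24421 = -24421/7 ≈ -3488.7)
U/(-30864) + d/a(u) = 23313/(-30864) - 24421/(7*((1/36)/119)) = 23313*(-1/30864) - 24421/(7*((1/36)*(1/119))) = -7771/10288 - 24421/(7*1/4284) = -7771/10288 - 24421/7*4284 = -7771/10288 - 14945652 = -153760875547/10288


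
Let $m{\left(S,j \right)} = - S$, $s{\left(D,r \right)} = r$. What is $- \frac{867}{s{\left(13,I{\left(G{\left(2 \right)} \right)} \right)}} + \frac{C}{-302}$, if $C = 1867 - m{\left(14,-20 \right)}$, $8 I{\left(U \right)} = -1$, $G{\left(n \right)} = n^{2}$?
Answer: $\frac{2092791}{302} \approx 6929.8$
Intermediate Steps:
$I{\left(U \right)} = - \frac{1}{8}$ ($I{\left(U \right)} = \frac{1}{8} \left(-1\right) = - \frac{1}{8}$)
$C = 1881$ ($C = 1867 - \left(-1\right) 14 = 1867 - -14 = 1867 + 14 = 1881$)
$- \frac{867}{s{\left(13,I{\left(G{\left(2 \right)} \right)} \right)}} + \frac{C}{-302} = - \frac{867}{- \frac{1}{8}} + \frac{1881}{-302} = \left(-867\right) \left(-8\right) + 1881 \left(- \frac{1}{302}\right) = 6936 - \frac{1881}{302} = \frac{2092791}{302}$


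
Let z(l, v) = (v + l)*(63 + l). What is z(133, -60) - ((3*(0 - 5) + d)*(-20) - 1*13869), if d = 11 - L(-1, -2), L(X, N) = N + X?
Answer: 28157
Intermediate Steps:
d = 14 (d = 11 - (-2 - 1) = 11 - 1*(-3) = 11 + 3 = 14)
z(l, v) = (63 + l)*(l + v) (z(l, v) = (l + v)*(63 + l) = (63 + l)*(l + v))
z(133, -60) - ((3*(0 - 5) + d)*(-20) - 1*13869) = (133² + 63*133 + 63*(-60) + 133*(-60)) - ((3*(0 - 5) + 14)*(-20) - 1*13869) = (17689 + 8379 - 3780 - 7980) - ((3*(-5) + 14)*(-20) - 13869) = 14308 - ((-15 + 14)*(-20) - 13869) = 14308 - (-1*(-20) - 13869) = 14308 - (20 - 13869) = 14308 - 1*(-13849) = 14308 + 13849 = 28157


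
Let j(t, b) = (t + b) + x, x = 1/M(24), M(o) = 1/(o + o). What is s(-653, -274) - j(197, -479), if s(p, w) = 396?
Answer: 630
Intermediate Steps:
M(o) = 1/(2*o)
x = 48 (x = 1/((1/2)/24) = 1/((1/2)*(1/24)) = 1/(1/48) = 48)
j(t, b) = 48 + b + t (j(t, b) = (t + b) + 48 = (b + t) + 48 = 48 + b + t)
s(-653, -274) - j(197, -479) = 396 - (48 - 479 + 197) = 396 - 1*(-234) = 396 + 234 = 630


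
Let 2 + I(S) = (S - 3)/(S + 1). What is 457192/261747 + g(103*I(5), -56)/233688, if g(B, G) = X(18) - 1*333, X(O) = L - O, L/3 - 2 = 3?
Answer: 635430578/364090077 ≈ 1.7453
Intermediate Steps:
L = 15 (L = 6 + 3*3 = 6 + 9 = 15)
X(O) = 15 - O
I(S) = -2 + (-3 + S)/(1 + S) (I(S) = -2 + (S - 3)/(S + 1) = -2 + (-3 + S)/(1 + S))
g(B, G) = -336 (g(B, G) = (15 - 1*18) - 1*333 = (15 - 18) - 333 = -3 - 333 = -336)
457192/261747 + g(103*I(5), -56)/233688 = 457192/261747 - 336/233688 = 457192*(1/261747) - 336*1/233688 = 457192/261747 - 2/1391 = 635430578/364090077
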